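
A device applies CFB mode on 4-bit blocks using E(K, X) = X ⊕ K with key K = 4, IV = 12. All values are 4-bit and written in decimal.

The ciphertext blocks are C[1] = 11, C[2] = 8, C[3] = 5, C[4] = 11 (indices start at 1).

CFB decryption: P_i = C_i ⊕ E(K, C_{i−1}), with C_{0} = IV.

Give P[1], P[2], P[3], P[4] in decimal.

P[1]: E(K, 12) = 8; 11 ⊕ 8 = 3.
P[2]: E(K, 11) = 15; 8 ⊕ 15 = 7.
P[3]: E(K, 8) = 12; 5 ⊕ 12 = 9.
P[4]: E(K, 5) = 1; 11 ⊕ 1 = 10.

P[1] = 3, P[2] = 7, P[3] = 9, P[4] = 10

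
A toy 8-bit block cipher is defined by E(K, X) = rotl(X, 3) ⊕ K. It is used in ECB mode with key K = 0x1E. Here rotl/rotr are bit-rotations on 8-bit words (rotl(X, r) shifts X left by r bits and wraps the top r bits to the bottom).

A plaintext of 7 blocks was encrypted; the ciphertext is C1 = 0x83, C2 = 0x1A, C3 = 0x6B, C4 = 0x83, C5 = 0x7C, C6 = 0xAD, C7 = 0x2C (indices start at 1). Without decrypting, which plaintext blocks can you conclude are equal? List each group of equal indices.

P1 = P4

ECB encrypts each block independently with the same key, so equal ciphertext blocks imply equal plaintext blocks.
C1 = C4 = 0x83, so P1 = P4.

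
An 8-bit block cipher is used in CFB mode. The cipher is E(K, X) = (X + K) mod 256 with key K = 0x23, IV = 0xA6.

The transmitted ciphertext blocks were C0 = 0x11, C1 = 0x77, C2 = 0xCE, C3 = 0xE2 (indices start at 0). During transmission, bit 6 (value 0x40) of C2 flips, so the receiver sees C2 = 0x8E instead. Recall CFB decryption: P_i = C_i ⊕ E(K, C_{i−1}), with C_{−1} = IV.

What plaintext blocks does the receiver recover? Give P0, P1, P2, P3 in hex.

P0 = 0xD8, P1 = 0x43, P2 = 0x14, P3 = 0x53

Only C2 changed, to 0x8E. In CFB, a change in C_i flips the same bit in P_i and garbles P_{i+1}. Decrypting the received ciphertext:
P0: E(K, 0xA6) = 0xC9; 0x11 ⊕ 0xC9 = 0xD8.
P1: E(K, 0x11) = 0x34; 0x77 ⊕ 0x34 = 0x43.
P2: E(K, 0x77) = 0x9A; 0x8E ⊕ 0x9A = 0x14.
P3: E(K, 0x8E) = 0xB1; 0xE2 ⊕ 0xB1 = 0x53.
Blocks that differ from the original plaintext: P2, P3.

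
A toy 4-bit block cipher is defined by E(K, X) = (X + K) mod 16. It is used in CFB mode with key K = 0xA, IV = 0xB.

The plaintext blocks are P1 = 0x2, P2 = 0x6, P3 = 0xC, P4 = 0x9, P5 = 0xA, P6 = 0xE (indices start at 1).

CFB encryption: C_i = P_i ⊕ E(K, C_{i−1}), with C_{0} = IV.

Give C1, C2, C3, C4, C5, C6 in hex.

C1: E(K, 0xB) = 0x5; 0x2 ⊕ 0x5 = 0x7.
C2: E(K, 0x7) = 0x1; 0x6 ⊕ 0x1 = 0x7.
C3: E(K, 0x7) = 0x1; 0xC ⊕ 0x1 = 0xD.
C4: E(K, 0xD) = 0x7; 0x9 ⊕ 0x7 = 0xE.
C5: E(K, 0xE) = 0x8; 0xA ⊕ 0x8 = 0x2.
C6: E(K, 0x2) = 0xC; 0xE ⊕ 0xC = 0x2.

C1 = 0x7, C2 = 0x7, C3 = 0xD, C4 = 0xE, C5 = 0x2, C6 = 0x2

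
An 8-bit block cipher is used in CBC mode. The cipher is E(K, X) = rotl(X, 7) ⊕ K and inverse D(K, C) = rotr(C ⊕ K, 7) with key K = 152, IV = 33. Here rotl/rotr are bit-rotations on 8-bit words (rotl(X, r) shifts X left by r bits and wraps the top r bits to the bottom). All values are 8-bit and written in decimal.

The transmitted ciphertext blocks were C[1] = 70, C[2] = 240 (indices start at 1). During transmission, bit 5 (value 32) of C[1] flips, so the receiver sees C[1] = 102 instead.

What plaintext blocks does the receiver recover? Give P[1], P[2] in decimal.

CBC decryption: P_i = D(K, C_i) ⊕ C_{i−1}, with C_{0} = IV.
Only C[1] changed, to 102. In CBC, a change in C_i garbles P_i and flips the same bit in P_{i+1}. Decrypting the received ciphertext:
P[1]: D(K, 102) = 253; 253 ⊕ 33 = 220.
P[2]: D(K, 240) = 208; 208 ⊕ 102 = 182.
Blocks that differ from the original plaintext: P[1], P[2].

P[1] = 220, P[2] = 182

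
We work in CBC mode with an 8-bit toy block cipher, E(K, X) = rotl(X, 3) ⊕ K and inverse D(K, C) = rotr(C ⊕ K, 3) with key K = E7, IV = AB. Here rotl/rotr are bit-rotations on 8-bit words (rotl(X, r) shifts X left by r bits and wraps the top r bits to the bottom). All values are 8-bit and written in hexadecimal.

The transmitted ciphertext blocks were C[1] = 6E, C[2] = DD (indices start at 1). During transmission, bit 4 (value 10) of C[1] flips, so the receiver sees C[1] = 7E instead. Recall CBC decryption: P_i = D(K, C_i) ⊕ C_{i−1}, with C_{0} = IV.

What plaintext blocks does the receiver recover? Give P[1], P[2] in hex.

Only C[1] changed, to 7E. In CBC, a change in C_i garbles P_i and flips the same bit in P_{i+1}. Decrypting the received ciphertext:
P[1]: D(K, 7E) = 33; 33 ⊕ AB = 98.
P[2]: D(K, DD) = 47; 47 ⊕ 7E = 39.
Blocks that differ from the original plaintext: P[1], P[2].

P[1] = 98, P[2] = 39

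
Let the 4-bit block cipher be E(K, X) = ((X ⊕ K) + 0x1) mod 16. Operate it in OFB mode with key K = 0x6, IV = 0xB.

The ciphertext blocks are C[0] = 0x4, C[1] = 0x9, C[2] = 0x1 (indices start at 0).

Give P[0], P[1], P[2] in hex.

P[0] = 0xA, P[1] = 0x0, P[2] = 0x1

OFB decryption: S_i = E(K, S_{i−1}) with S_{−1} = IV; P_i = C_i ⊕ S_i.
P[0]: S = E(K, 0xB) = 0xE; 0x4 ⊕ 0xE = 0xA.
P[1]: S = E(K, 0xE) = 0x9; 0x9 ⊕ 0x9 = 0x0.
P[2]: S = E(K, 0x9) = 0x0; 0x1 ⊕ 0x0 = 0x1.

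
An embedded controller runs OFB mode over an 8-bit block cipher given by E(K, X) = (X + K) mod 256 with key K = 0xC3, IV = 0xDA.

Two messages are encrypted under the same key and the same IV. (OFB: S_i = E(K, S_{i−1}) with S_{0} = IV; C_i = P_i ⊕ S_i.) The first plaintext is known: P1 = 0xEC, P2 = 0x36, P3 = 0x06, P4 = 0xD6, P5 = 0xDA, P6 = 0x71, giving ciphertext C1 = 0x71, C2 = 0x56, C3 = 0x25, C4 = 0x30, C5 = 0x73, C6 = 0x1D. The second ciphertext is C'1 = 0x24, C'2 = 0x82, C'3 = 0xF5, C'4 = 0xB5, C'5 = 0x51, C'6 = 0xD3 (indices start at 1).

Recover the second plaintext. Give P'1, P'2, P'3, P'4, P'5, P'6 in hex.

In OFB with a reused IV, both messages share the same keystream S_i, so C_i ⊕ C'_i = P_i ⊕ P'_i and thus P'_i = P_i ⊕ C_i ⊕ C'_i.
P'1: 0xEC ⊕ 0x71 ⊕ 0x24 = 0xB9.
P'2: 0x36 ⊕ 0x56 ⊕ 0x82 = 0xE2.
P'3: 0x06 ⊕ 0x25 ⊕ 0xF5 = 0xD6.
P'4: 0xD6 ⊕ 0x30 ⊕ 0xB5 = 0x53.
P'5: 0xDA ⊕ 0x73 ⊕ 0x51 = 0xF8.
P'6: 0x71 ⊕ 0x1D ⊕ 0xD3 = 0xBF.

P'1 = 0xB9, P'2 = 0xE2, P'3 = 0xD6, P'4 = 0x53, P'5 = 0xF8, P'6 = 0xBF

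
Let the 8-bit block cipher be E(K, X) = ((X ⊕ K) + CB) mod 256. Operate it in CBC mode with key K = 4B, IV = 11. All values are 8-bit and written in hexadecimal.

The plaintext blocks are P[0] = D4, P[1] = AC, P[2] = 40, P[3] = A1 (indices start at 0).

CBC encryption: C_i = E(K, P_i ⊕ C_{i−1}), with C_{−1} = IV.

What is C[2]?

C[0]: P[0] ⊕ 11 = C5; E(K, C5) = 59.
C[1]: P[1] ⊕ 59 = F5; E(K, F5) = 89.
C[2]: P[2] ⊕ 89 = C9; E(K, C9) = 4D.

C[2] = 4D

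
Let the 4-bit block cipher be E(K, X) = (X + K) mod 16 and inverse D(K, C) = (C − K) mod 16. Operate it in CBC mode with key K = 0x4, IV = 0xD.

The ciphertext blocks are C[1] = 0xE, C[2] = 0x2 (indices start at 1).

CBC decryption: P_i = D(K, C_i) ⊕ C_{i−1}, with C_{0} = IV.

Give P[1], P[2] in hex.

P[1]: D(K, 0xE) = 0xA; 0xA ⊕ 0xD = 0x7.
P[2]: D(K, 0x2) = 0xE; 0xE ⊕ 0xE = 0x0.

P[1] = 0x7, P[2] = 0x0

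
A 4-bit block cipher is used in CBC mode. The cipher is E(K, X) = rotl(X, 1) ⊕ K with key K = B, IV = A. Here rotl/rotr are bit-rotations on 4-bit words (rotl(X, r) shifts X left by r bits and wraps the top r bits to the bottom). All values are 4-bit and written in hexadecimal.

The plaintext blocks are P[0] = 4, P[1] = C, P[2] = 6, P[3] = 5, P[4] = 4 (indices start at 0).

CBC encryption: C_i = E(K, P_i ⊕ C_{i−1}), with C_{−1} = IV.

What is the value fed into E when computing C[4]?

C[0]: P[0] ⊕ A = E; E(K, E) = 6.
C[1]: P[1] ⊕ 6 = A; E(K, A) = E.
C[2]: P[2] ⊕ E = 8; E(K, 8) = A.
C[3]: P[3] ⊕ A = F; E(K, F) = 4.
C[4]: P[4] ⊕ 4 = 0; E(K, 0) = B.
So the input to E for block [4] is 0.

0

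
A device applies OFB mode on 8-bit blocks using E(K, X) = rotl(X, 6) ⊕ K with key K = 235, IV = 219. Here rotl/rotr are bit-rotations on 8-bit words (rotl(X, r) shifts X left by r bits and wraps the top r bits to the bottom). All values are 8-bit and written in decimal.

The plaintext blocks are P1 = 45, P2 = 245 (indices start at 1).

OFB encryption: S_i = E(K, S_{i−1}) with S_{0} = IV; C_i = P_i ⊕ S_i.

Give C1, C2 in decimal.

C1 = 48, C2 = 89

C1: S = E(K, 219) = 29; 45 ⊕ 29 = 48.
C2: S = E(K, 29) = 172; 245 ⊕ 172 = 89.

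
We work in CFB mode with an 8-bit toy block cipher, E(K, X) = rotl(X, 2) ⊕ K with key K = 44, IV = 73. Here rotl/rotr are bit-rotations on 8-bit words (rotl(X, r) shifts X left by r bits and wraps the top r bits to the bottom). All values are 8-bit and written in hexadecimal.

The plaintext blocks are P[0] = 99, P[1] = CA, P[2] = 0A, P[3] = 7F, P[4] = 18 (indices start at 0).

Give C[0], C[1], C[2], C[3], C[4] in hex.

C[0] = 10, C[1] = CE, C[2] = 75, C[3] = EE, C[4] = E7

CFB encryption: C_i = P_i ⊕ E(K, C_{i−1}), with C_{−1} = IV.
C[0]: E(K, 73) = 89; 99 ⊕ 89 = 10.
C[1]: E(K, 10) = 04; CA ⊕ 04 = CE.
C[2]: E(K, CE) = 7F; 0A ⊕ 7F = 75.
C[3]: E(K, 75) = 91; 7F ⊕ 91 = EE.
C[4]: E(K, EE) = FF; 18 ⊕ FF = E7.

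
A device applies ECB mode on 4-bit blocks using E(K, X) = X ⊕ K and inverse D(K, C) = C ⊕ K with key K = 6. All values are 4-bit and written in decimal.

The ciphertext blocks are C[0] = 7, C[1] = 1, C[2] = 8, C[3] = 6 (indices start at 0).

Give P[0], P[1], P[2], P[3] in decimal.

ECB decryption: P_i = D(K, C_i).
P[0]: D(K, 7) = 1.
P[1]: D(K, 1) = 7.
P[2]: D(K, 8) = 14.
P[3]: D(K, 6) = 0.

P[0] = 1, P[1] = 7, P[2] = 14, P[3] = 0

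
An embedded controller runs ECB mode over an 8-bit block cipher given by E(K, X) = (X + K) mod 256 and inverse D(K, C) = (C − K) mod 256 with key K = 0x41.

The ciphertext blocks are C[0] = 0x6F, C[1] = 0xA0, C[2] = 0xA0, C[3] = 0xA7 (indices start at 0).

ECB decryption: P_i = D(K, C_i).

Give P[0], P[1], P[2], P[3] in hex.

P[0] = 0x2E, P[1] = 0x5F, P[2] = 0x5F, P[3] = 0x66

P[0]: D(K, 0x6F) = 0x2E.
P[1]: D(K, 0xA0) = 0x5F.
P[2]: D(K, 0xA0) = 0x5F.
P[3]: D(K, 0xA7) = 0x66.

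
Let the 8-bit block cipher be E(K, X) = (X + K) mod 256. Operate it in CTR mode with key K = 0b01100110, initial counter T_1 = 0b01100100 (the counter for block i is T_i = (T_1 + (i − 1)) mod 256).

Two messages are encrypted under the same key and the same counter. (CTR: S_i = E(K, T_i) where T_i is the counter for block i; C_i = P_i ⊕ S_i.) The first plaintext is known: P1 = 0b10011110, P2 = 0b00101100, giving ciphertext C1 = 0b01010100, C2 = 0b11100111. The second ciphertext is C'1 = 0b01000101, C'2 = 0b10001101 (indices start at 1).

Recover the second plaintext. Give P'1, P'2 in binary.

P'1 = 0b10001111, P'2 = 0b01000110

In CTR with a reused counter, both messages share the same keystream S_i, so C_i ⊕ C'_i = P_i ⊕ P'_i and thus P'_i = P_i ⊕ C_i ⊕ C'_i.
P'1: 0b10011110 ⊕ 0b01010100 ⊕ 0b01000101 = 0b10001111.
P'2: 0b00101100 ⊕ 0b11100111 ⊕ 0b10001101 = 0b01000110.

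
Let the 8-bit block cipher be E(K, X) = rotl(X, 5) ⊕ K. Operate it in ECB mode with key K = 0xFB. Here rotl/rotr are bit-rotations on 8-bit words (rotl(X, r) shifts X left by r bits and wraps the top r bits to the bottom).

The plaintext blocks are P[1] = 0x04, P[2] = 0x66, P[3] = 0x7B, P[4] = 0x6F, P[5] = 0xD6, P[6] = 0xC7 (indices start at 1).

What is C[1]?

C[1] = 0x7B

ECB encryption: C_i = E(K, P_i).
C[1]: E(K, 0x04) = 0x7B.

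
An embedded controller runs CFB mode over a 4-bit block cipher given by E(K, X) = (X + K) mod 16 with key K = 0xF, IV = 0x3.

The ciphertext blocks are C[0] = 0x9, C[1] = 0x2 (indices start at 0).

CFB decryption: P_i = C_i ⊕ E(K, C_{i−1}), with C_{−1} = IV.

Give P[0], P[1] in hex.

P[0]: E(K, 0x3) = 0x2; 0x9 ⊕ 0x2 = 0xB.
P[1]: E(K, 0x9) = 0x8; 0x2 ⊕ 0x8 = 0xA.

P[0] = 0xB, P[1] = 0xA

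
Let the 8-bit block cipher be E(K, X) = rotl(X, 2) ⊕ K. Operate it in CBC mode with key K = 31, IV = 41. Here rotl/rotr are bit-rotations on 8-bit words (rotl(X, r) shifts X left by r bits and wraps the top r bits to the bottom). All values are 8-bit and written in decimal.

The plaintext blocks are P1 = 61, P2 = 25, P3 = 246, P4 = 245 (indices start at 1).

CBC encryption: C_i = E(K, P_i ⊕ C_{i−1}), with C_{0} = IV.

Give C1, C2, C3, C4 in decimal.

C1: P1 ⊕ 41 = 20; E(K, 20) = 79.
C2: P2 ⊕ 79 = 86; E(K, 86) = 70.
C3: P3 ⊕ 70 = 176; E(K, 176) = 221.
C4: P4 ⊕ 221 = 40; E(K, 40) = 191.

C1 = 79, C2 = 70, C3 = 221, C4 = 191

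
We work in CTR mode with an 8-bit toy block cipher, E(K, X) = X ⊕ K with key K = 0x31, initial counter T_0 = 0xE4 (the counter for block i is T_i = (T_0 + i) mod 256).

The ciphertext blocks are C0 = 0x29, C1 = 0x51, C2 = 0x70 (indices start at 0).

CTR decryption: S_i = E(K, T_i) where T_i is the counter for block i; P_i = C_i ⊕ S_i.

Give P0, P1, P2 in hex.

P0: T = 0xE4, S = E(K, T) = 0xD5; 0x29 ⊕ 0xD5 = 0xFC.
P1: T = 0xE5, S = E(K, T) = 0xD4; 0x51 ⊕ 0xD4 = 0x85.
P2: T = 0xE6, S = E(K, T) = 0xD7; 0x70 ⊕ 0xD7 = 0xA7.

P0 = 0xFC, P1 = 0x85, P2 = 0xA7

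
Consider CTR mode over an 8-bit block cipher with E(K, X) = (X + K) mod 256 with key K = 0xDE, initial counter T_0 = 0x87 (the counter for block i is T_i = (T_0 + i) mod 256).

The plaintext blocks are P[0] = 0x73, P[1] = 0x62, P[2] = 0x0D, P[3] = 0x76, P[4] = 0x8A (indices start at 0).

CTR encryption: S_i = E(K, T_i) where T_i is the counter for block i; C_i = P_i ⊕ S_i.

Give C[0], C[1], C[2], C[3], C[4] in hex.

C[0] = 0x16, C[1] = 0x04, C[2] = 0x6A, C[3] = 0x1E, C[4] = 0xE3

C[0]: T = 0x87, S = E(K, T) = 0x65; 0x73 ⊕ 0x65 = 0x16.
C[1]: T = 0x88, S = E(K, T) = 0x66; 0x62 ⊕ 0x66 = 0x04.
C[2]: T = 0x89, S = E(K, T) = 0x67; 0x0D ⊕ 0x67 = 0x6A.
C[3]: T = 0x8A, S = E(K, T) = 0x68; 0x76 ⊕ 0x68 = 0x1E.
C[4]: T = 0x8B, S = E(K, T) = 0x69; 0x8A ⊕ 0x69 = 0xE3.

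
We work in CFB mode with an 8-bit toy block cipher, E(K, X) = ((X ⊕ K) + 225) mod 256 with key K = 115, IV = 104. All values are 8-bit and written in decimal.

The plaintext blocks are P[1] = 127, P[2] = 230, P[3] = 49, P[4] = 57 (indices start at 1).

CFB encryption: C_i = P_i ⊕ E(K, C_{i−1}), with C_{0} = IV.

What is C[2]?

C[2] = 55

C[1]: E(K, 104) = 252; 127 ⊕ 252 = 131.
C[2]: E(K, 131) = 209; 230 ⊕ 209 = 55.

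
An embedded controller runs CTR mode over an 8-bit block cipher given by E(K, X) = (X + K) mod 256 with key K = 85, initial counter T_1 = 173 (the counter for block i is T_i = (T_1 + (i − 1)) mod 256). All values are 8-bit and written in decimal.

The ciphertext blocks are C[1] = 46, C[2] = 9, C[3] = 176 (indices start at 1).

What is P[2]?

CTR decryption: S_i = E(K, T_i) where T_i is the counter for block i; P_i = C_i ⊕ S_i.
P[2]: T = 174, S = E(K, T) = 3; 9 ⊕ 3 = 10.

P[2] = 10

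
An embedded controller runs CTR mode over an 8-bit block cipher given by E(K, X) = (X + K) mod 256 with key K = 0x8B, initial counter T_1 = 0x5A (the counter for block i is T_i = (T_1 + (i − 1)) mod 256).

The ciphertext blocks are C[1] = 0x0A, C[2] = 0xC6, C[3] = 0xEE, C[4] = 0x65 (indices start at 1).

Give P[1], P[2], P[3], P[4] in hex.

CTR decryption: S_i = E(K, T_i) where T_i is the counter for block i; P_i = C_i ⊕ S_i.
P[1]: T = 0x5A, S = E(K, T) = 0xE5; 0x0A ⊕ 0xE5 = 0xEF.
P[2]: T = 0x5B, S = E(K, T) = 0xE6; 0xC6 ⊕ 0xE6 = 0x20.
P[3]: T = 0x5C, S = E(K, T) = 0xE7; 0xEE ⊕ 0xE7 = 0x09.
P[4]: T = 0x5D, S = E(K, T) = 0xE8; 0x65 ⊕ 0xE8 = 0x8D.

P[1] = 0xEF, P[2] = 0x20, P[3] = 0x09, P[4] = 0x8D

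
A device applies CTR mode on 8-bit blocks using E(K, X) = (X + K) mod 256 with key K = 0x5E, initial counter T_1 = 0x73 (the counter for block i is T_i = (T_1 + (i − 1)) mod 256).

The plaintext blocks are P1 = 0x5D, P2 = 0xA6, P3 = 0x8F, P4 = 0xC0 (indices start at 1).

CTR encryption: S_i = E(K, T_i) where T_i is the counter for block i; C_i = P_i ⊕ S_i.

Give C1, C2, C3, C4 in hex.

C1: T = 0x73, S = E(K, T) = 0xD1; 0x5D ⊕ 0xD1 = 0x8C.
C2: T = 0x74, S = E(K, T) = 0xD2; 0xA6 ⊕ 0xD2 = 0x74.
C3: T = 0x75, S = E(K, T) = 0xD3; 0x8F ⊕ 0xD3 = 0x5C.
C4: T = 0x76, S = E(K, T) = 0xD4; 0xC0 ⊕ 0xD4 = 0x14.

C1 = 0x8C, C2 = 0x74, C3 = 0x5C, C4 = 0x14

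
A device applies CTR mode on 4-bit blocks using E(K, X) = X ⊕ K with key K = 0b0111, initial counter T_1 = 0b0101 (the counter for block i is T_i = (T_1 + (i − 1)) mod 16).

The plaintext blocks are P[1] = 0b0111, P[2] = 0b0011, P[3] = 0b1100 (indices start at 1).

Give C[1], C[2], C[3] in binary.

C[1] = 0b0101, C[2] = 0b0010, C[3] = 0b1100

CTR encryption: S_i = E(K, T_i) where T_i is the counter for block i; C_i = P_i ⊕ S_i.
C[1]: T = 0b0101, S = E(K, T) = 0b0010; 0b0111 ⊕ 0b0010 = 0b0101.
C[2]: T = 0b0110, S = E(K, T) = 0b0001; 0b0011 ⊕ 0b0001 = 0b0010.
C[3]: T = 0b0111, S = E(K, T) = 0b0000; 0b1100 ⊕ 0b0000 = 0b1100.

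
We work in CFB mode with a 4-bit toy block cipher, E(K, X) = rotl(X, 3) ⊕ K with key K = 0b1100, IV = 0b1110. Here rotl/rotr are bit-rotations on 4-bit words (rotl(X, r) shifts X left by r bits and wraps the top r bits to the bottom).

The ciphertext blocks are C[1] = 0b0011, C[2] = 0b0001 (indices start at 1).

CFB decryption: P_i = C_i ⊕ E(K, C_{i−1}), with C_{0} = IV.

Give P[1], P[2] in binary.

P[1]: E(K, 0b1110) = 0b1011; 0b0011 ⊕ 0b1011 = 0b1000.
P[2]: E(K, 0b0011) = 0b0101; 0b0001 ⊕ 0b0101 = 0b0100.

P[1] = 0b1000, P[2] = 0b0100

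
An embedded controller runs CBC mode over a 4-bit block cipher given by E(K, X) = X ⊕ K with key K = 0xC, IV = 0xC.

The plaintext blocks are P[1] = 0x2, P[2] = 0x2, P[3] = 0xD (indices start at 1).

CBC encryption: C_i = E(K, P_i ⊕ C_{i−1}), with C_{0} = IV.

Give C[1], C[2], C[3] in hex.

C[1]: P[1] ⊕ 0xC = 0xE; E(K, 0xE) = 0x2.
C[2]: P[2] ⊕ 0x2 = 0x0; E(K, 0x0) = 0xC.
C[3]: P[3] ⊕ 0xC = 0x1; E(K, 0x1) = 0xD.

C[1] = 0x2, C[2] = 0xC, C[3] = 0xD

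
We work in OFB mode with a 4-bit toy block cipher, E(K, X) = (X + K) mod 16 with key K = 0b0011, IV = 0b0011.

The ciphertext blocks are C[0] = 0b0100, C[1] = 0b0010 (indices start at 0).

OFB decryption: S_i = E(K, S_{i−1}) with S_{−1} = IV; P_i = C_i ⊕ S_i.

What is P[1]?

P[0]: S = E(K, 0b0011) = 0b0110; 0b0100 ⊕ 0b0110 = 0b0010.
P[1]: S = E(K, 0b0110) = 0b1001; 0b0010 ⊕ 0b1001 = 0b1011.

P[1] = 0b1011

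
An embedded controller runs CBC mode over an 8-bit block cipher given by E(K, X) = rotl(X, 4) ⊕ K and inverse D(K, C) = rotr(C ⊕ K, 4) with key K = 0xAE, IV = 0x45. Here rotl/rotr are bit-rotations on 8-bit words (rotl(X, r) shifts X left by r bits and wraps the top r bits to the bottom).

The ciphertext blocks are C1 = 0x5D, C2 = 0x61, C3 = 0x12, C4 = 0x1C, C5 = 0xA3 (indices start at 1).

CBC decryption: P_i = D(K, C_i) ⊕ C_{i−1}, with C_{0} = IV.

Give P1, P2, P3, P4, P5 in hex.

P1: D(K, 0x5D) = 0x3F; 0x3F ⊕ 0x45 = 0x7A.
P2: D(K, 0x61) = 0xFC; 0xFC ⊕ 0x5D = 0xA1.
P3: D(K, 0x12) = 0xCB; 0xCB ⊕ 0x61 = 0xAA.
P4: D(K, 0x1C) = 0x2B; 0x2B ⊕ 0x12 = 0x39.
P5: D(K, 0xA3) = 0xD0; 0xD0 ⊕ 0x1C = 0xCC.

P1 = 0x7A, P2 = 0xA1, P3 = 0xAA, P4 = 0x39, P5 = 0xCC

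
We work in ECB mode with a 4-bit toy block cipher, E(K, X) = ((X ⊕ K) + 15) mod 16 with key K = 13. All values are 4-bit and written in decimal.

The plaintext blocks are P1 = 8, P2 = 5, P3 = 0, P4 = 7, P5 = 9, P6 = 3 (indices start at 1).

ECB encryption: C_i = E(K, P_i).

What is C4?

C4: E(K, 7) = 9.

C4 = 9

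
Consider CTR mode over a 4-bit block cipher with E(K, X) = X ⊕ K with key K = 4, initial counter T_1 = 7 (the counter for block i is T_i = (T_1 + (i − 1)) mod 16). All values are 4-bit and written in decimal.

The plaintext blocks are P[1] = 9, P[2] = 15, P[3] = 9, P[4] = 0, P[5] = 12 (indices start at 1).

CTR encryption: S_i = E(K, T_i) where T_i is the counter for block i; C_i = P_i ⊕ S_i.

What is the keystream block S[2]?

12

C[1]: T = 7, S = E(K, T) = 3; 9 ⊕ 3 = 10.
C[2]: T = 8, S = E(K, T) = 12; 15 ⊕ 12 = 3.
So S[2] = 12.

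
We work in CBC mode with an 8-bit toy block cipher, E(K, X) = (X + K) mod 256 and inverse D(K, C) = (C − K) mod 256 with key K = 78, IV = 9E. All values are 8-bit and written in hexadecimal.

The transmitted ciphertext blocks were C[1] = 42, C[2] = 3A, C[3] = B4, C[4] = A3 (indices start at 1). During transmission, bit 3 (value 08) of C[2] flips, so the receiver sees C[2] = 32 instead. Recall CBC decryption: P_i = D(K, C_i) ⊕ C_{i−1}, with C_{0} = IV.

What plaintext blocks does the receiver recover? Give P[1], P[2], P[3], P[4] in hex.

P[1] = 54, P[2] = F8, P[3] = 0E, P[4] = 9F

Only C[2] changed, to 32. In CBC, a change in C_i garbles P_i and flips the same bit in P_{i+1}. Decrypting the received ciphertext:
P[1]: D(K, 42) = CA; CA ⊕ 9E = 54.
P[2]: D(K, 32) = BA; BA ⊕ 42 = F8.
P[3]: D(K, B4) = 3C; 3C ⊕ 32 = 0E.
P[4]: D(K, A3) = 2B; 2B ⊕ B4 = 9F.
Blocks that differ from the original plaintext: P[2], P[3].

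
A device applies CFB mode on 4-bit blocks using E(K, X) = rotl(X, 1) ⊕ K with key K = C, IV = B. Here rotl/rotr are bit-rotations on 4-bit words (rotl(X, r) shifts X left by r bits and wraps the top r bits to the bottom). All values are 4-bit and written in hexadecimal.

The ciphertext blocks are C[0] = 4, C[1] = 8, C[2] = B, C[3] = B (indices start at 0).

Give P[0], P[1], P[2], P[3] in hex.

P[0] = F, P[1] = C, P[2] = 6, P[3] = 0

CFB decryption: P_i = C_i ⊕ E(K, C_{i−1}), with C_{−1} = IV.
P[0]: E(K, B) = B; 4 ⊕ B = F.
P[1]: E(K, 4) = 4; 8 ⊕ 4 = C.
P[2]: E(K, 8) = D; B ⊕ D = 6.
P[3]: E(K, B) = B; B ⊕ B = 0.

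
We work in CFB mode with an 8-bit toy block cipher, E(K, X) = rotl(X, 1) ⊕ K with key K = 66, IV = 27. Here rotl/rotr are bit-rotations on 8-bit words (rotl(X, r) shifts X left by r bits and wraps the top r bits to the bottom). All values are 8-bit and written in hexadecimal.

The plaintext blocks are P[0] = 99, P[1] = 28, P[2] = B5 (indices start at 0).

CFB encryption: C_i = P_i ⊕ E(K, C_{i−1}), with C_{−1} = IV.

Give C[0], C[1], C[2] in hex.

C[0]: E(K, 27) = 28; 99 ⊕ 28 = B1.
C[1]: E(K, B1) = 05; 28 ⊕ 05 = 2D.
C[2]: E(K, 2D) = 3C; B5 ⊕ 3C = 89.

C[0] = B1, C[1] = 2D, C[2] = 89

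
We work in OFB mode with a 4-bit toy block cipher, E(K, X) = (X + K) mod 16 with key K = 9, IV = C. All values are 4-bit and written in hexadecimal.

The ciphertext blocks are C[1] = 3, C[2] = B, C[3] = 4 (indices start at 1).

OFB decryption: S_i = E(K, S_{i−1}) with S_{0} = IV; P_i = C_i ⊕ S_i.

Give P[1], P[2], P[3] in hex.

P[1] = 6, P[2] = 5, P[3] = 3

P[1]: S = E(K, C) = 5; 3 ⊕ 5 = 6.
P[2]: S = E(K, 5) = E; B ⊕ E = 5.
P[3]: S = E(K, E) = 7; 4 ⊕ 7 = 3.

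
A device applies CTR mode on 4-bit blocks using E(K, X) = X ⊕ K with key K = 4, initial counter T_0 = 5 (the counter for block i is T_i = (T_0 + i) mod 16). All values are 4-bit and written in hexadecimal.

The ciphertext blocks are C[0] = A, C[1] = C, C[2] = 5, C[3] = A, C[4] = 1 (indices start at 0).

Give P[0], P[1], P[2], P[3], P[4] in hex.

CTR decryption: S_i = E(K, T_i) where T_i is the counter for block i; P_i = C_i ⊕ S_i.
P[0]: T = 5, S = E(K, T) = 1; A ⊕ 1 = B.
P[1]: T = 6, S = E(K, T) = 2; C ⊕ 2 = E.
P[2]: T = 7, S = E(K, T) = 3; 5 ⊕ 3 = 6.
P[3]: T = 8, S = E(K, T) = C; A ⊕ C = 6.
P[4]: T = 9, S = E(K, T) = D; 1 ⊕ D = C.

P[0] = B, P[1] = E, P[2] = 6, P[3] = 6, P[4] = C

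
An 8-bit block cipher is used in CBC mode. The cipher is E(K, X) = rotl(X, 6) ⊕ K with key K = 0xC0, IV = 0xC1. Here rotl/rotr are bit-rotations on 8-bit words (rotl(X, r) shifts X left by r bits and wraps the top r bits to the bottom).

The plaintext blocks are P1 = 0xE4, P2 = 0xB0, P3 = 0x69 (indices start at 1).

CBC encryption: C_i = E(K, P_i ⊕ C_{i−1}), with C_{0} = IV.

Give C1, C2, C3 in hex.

C1: P1 ⊕ 0xC1 = 0x25; E(K, 0x25) = 0x89.
C2: P2 ⊕ 0x89 = 0x39; E(K, 0x39) = 0x8E.
C3: P3 ⊕ 0x8E = 0xE7; E(K, 0xE7) = 0x39.

C1 = 0x89, C2 = 0x8E, C3 = 0x39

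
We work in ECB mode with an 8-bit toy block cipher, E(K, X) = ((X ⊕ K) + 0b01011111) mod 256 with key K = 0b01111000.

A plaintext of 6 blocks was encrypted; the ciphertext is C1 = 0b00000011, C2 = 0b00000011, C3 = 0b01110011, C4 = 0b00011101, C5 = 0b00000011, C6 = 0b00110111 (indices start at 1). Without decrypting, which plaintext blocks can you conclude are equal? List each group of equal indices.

P1 = P2 = P5

ECB encrypts each block independently with the same key, so equal ciphertext blocks imply equal plaintext blocks.
C1 = C2 = C5 = 0b00000011, so P1 = P2 = P5.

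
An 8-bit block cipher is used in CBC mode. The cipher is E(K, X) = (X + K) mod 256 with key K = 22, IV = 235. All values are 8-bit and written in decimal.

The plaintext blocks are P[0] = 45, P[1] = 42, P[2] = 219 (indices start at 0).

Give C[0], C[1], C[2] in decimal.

CBC encryption: C_i = E(K, P_i ⊕ C_{i−1}), with C_{−1} = IV.
C[0]: P[0] ⊕ 235 = 198; E(K, 198) = 220.
C[1]: P[1] ⊕ 220 = 246; E(K, 246) = 12.
C[2]: P[2] ⊕ 12 = 215; E(K, 215) = 237.

C[0] = 220, C[1] = 12, C[2] = 237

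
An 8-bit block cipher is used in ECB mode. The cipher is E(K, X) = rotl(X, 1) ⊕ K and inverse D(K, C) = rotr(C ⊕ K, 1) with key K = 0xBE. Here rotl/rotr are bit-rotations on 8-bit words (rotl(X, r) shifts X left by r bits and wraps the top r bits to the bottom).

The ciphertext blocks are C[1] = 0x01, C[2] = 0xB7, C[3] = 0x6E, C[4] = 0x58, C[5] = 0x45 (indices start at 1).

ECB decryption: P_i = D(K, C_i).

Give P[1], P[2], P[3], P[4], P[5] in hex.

P[1]: D(K, 0x01) = 0xDF.
P[2]: D(K, 0xB7) = 0x84.
P[3]: D(K, 0x6E) = 0x68.
P[4]: D(K, 0x58) = 0x73.
P[5]: D(K, 0x45) = 0xFD.

P[1] = 0xDF, P[2] = 0x84, P[3] = 0x68, P[4] = 0x73, P[5] = 0xFD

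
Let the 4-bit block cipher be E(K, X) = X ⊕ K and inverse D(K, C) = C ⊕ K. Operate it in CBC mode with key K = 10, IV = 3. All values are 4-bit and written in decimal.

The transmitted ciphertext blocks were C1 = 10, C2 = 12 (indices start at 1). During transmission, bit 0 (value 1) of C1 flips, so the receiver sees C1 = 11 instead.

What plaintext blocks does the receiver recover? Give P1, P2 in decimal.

CBC decryption: P_i = D(K, C_i) ⊕ C_{i−1}, with C_{0} = IV.
Only C1 changed, to 11. In CBC, a change in C_i garbles P_i and flips the same bit in P_{i+1}. Decrypting the received ciphertext:
P1: D(K, 11) = 1; 1 ⊕ 3 = 2.
P2: D(K, 12) = 6; 6 ⊕ 11 = 13.
Blocks that differ from the original plaintext: P1, P2.

P1 = 2, P2 = 13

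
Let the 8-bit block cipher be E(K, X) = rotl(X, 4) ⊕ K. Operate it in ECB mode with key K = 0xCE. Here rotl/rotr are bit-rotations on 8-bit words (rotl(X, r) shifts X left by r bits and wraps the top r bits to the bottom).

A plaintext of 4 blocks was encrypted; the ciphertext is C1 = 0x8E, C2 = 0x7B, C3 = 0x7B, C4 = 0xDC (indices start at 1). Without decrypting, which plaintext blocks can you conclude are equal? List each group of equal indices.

P2 = P3

ECB encrypts each block independently with the same key, so equal ciphertext blocks imply equal plaintext blocks.
C2 = C3 = 0x7B, so P2 = P3.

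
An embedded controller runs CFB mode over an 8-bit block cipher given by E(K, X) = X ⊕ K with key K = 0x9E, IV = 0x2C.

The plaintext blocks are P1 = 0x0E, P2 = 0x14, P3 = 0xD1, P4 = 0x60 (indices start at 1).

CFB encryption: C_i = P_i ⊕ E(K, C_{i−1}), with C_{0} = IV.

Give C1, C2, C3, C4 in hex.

C1 = 0xBC, C2 = 0x36, C3 = 0x79, C4 = 0x87

C1: E(K, 0x2C) = 0xB2; 0x0E ⊕ 0xB2 = 0xBC.
C2: E(K, 0xBC) = 0x22; 0x14 ⊕ 0x22 = 0x36.
C3: E(K, 0x36) = 0xA8; 0xD1 ⊕ 0xA8 = 0x79.
C4: E(K, 0x79) = 0xE7; 0x60 ⊕ 0xE7 = 0x87.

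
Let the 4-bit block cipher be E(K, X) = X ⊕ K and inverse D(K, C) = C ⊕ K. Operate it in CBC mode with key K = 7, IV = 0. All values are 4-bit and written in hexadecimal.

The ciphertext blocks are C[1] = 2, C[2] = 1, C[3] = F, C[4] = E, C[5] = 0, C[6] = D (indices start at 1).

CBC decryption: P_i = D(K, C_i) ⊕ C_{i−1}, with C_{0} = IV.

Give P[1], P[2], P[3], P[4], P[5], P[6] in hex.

P[1] = 5, P[2] = 4, P[3] = 9, P[4] = 6, P[5] = 9, P[6] = A

P[1]: D(K, 2) = 5; 5 ⊕ 0 = 5.
P[2]: D(K, 1) = 6; 6 ⊕ 2 = 4.
P[3]: D(K, F) = 8; 8 ⊕ 1 = 9.
P[4]: D(K, E) = 9; 9 ⊕ F = 6.
P[5]: D(K, 0) = 7; 7 ⊕ E = 9.
P[6]: D(K, D) = A; A ⊕ 0 = A.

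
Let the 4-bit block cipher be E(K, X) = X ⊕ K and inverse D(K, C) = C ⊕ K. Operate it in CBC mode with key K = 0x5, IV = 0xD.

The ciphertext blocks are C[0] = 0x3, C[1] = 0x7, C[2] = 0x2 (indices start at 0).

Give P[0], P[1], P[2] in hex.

P[0] = 0xB, P[1] = 0x1, P[2] = 0x0

CBC decryption: P_i = D(K, C_i) ⊕ C_{i−1}, with C_{−1} = IV.
P[0]: D(K, 0x3) = 0x6; 0x6 ⊕ 0xD = 0xB.
P[1]: D(K, 0x7) = 0x2; 0x2 ⊕ 0x3 = 0x1.
P[2]: D(K, 0x2) = 0x7; 0x7 ⊕ 0x7 = 0x0.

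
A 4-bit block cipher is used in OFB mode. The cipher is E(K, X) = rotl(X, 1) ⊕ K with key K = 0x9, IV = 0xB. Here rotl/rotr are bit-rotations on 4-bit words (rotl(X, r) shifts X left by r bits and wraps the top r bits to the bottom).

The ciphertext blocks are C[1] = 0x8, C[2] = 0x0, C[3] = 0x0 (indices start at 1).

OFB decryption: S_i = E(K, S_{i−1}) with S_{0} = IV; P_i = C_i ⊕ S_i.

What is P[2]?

P[1]: S = E(K, 0xB) = 0xE; 0x8 ⊕ 0xE = 0x6.
P[2]: S = E(K, 0xE) = 0x4; 0x0 ⊕ 0x4 = 0x4.

P[2] = 0x4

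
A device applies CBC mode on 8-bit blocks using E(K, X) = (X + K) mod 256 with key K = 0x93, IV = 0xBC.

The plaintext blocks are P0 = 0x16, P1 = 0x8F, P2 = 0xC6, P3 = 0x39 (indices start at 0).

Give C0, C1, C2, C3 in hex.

C0 = 0x3D, C1 = 0x45, C2 = 0x16, C3 = 0xC2

CBC encryption: C_i = E(K, P_i ⊕ C_{i−1}), with C_{−1} = IV.
C0: P0 ⊕ 0xBC = 0xAA; E(K, 0xAA) = 0x3D.
C1: P1 ⊕ 0x3D = 0xB2; E(K, 0xB2) = 0x45.
C2: P2 ⊕ 0x45 = 0x83; E(K, 0x83) = 0x16.
C3: P3 ⊕ 0x16 = 0x2F; E(K, 0x2F) = 0xC2.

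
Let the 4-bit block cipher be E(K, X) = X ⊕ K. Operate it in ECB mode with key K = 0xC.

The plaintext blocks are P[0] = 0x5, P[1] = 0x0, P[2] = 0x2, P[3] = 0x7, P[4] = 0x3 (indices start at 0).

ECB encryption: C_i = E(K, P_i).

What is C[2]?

C[2] = 0xE

C[2]: E(K, 0x2) = 0xE.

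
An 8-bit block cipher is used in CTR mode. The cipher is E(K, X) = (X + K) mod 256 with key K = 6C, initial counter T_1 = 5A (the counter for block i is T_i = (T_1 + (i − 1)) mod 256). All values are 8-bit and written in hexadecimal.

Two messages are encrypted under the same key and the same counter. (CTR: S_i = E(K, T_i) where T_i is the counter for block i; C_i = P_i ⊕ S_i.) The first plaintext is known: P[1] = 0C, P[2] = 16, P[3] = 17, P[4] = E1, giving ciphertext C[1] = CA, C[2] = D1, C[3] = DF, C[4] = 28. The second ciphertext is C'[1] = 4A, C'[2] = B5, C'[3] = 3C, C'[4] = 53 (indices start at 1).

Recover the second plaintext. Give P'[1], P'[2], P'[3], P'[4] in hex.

P'[1] = 8C, P'[2] = 72, P'[3] = F4, P'[4] = 9A

In CTR with a reused counter, both messages share the same keystream S_i, so C_i ⊕ C'_i = P_i ⊕ P'_i and thus P'_i = P_i ⊕ C_i ⊕ C'_i.
P'[1]: 0C ⊕ CA ⊕ 4A = 8C.
P'[2]: 16 ⊕ D1 ⊕ B5 = 72.
P'[3]: 17 ⊕ DF ⊕ 3C = F4.
P'[4]: E1 ⊕ 28 ⊕ 53 = 9A.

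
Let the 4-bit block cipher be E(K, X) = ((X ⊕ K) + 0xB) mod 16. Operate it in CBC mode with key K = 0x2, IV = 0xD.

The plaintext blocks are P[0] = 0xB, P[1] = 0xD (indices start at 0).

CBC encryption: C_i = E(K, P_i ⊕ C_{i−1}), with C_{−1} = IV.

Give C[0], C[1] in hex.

C[0]: P[0] ⊕ 0xD = 0x6; E(K, 0x6) = 0xF.
C[1]: P[1] ⊕ 0xF = 0x2; E(K, 0x2) = 0xB.

C[0] = 0xF, C[1] = 0xB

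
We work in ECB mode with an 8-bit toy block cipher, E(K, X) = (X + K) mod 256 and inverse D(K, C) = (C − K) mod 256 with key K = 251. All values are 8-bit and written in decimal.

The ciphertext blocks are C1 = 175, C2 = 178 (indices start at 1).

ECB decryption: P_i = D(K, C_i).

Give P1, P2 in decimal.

P1 = 180, P2 = 183

P1: D(K, 175) = 180.
P2: D(K, 178) = 183.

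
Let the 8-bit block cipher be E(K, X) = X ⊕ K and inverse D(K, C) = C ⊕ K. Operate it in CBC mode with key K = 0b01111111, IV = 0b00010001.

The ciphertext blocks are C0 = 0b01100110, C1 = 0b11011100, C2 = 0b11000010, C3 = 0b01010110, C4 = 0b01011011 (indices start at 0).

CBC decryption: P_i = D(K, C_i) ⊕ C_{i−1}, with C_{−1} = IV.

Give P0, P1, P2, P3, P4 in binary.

P0 = 0b00001000, P1 = 0b11000101, P2 = 0b01100001, P3 = 0b11101011, P4 = 0b01110010

P0: D(K, 0b01100110) = 0b00011001; 0b00011001 ⊕ 0b00010001 = 0b00001000.
P1: D(K, 0b11011100) = 0b10100011; 0b10100011 ⊕ 0b01100110 = 0b11000101.
P2: D(K, 0b11000010) = 0b10111101; 0b10111101 ⊕ 0b11011100 = 0b01100001.
P3: D(K, 0b01010110) = 0b00101001; 0b00101001 ⊕ 0b11000010 = 0b11101011.
P4: D(K, 0b01011011) = 0b00100100; 0b00100100 ⊕ 0b01010110 = 0b01110010.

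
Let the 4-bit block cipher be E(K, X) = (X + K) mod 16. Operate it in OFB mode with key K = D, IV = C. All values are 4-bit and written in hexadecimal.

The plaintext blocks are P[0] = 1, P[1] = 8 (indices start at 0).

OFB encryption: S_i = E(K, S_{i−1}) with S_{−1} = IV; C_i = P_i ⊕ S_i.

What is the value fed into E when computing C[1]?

9

C[0]: S = E(K, C) = 9; 1 ⊕ 9 = 8.
C[1]: S = E(K, 9) = 6; 8 ⊕ 6 = E.
So the input to E for block [1] is 9.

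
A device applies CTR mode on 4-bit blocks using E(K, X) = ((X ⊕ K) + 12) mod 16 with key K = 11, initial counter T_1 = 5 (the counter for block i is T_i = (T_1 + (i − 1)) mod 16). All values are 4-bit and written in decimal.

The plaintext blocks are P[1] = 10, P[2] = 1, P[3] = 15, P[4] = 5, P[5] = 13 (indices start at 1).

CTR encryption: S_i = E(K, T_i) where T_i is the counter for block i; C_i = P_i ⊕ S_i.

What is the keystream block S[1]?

C[1]: T = 5, S = E(K, T) = 10; 10 ⊕ 10 = 0.
So S[1] = 10.

10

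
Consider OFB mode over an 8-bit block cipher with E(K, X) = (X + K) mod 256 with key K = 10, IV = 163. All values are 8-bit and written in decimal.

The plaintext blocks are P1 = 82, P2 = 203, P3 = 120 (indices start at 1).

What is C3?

C3 = 185

OFB encryption: S_i = E(K, S_{i−1}) with S_{0} = IV; C_i = P_i ⊕ S_i.
C1: S = E(K, 163) = 173; 82 ⊕ 173 = 255.
C2: S = E(K, 173) = 183; 203 ⊕ 183 = 124.
C3: S = E(K, 183) = 193; 120 ⊕ 193 = 185.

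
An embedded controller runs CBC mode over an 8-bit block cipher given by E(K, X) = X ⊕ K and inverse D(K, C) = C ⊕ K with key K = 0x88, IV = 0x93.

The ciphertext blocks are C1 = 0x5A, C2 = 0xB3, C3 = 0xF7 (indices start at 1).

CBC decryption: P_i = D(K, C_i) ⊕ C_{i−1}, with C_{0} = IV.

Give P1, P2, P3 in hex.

P1: D(K, 0x5A) = 0xD2; 0xD2 ⊕ 0x93 = 0x41.
P2: D(K, 0xB3) = 0x3B; 0x3B ⊕ 0x5A = 0x61.
P3: D(K, 0xF7) = 0x7F; 0x7F ⊕ 0xB3 = 0xCC.

P1 = 0x41, P2 = 0x61, P3 = 0xCC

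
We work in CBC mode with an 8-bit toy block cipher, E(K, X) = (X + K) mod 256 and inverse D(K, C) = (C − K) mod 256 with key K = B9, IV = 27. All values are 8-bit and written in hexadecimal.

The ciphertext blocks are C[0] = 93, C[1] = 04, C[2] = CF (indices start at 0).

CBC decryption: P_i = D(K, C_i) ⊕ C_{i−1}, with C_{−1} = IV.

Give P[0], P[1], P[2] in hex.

P[0] = FD, P[1] = D8, P[2] = 12

P[0]: D(K, 93) = DA; DA ⊕ 27 = FD.
P[1]: D(K, 04) = 4B; 4B ⊕ 93 = D8.
P[2]: D(K, CF) = 16; 16 ⊕ 04 = 12.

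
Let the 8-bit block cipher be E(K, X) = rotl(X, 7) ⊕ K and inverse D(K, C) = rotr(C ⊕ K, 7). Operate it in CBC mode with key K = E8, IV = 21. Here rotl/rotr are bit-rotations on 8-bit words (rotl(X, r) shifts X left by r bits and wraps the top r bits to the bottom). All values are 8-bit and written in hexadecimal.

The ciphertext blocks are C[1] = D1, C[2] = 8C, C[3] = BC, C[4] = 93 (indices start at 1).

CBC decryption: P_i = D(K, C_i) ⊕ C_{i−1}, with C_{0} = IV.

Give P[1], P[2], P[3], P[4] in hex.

P[1] = 53, P[2] = 19, P[3] = 24, P[4] = 4A

P[1]: D(K, D1) = 72; 72 ⊕ 21 = 53.
P[2]: D(K, 8C) = C8; C8 ⊕ D1 = 19.
P[3]: D(K, BC) = A8; A8 ⊕ 8C = 24.
P[4]: D(K, 93) = F6; F6 ⊕ BC = 4A.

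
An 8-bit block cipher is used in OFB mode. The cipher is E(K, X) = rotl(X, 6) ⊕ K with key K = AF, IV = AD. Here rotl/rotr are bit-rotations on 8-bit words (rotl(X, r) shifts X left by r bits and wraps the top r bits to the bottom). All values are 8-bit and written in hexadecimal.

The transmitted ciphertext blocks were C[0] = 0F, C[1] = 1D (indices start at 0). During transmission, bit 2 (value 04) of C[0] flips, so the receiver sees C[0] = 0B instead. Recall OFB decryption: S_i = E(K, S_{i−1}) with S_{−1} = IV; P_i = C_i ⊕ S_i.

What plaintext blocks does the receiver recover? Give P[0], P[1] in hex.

Only C[0] changed, to 0B. In OFB, a change in C_i flips the same bit in P_i only; the keystream is unaffected. Decrypting the received ciphertext:
P[0]: S = E(K, AD) = C4; 0B ⊕ C4 = CF.
P[1]: S = E(K, C4) = 9E; 1D ⊕ 9E = 83.
Blocks that differ from the original plaintext: P[0].

P[0] = CF, P[1] = 83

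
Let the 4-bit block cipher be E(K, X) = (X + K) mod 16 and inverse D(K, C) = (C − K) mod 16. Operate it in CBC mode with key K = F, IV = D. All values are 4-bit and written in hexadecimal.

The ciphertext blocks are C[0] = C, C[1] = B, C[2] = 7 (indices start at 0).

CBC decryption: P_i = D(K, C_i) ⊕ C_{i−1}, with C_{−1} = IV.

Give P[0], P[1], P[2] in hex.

P[0] = 0, P[1] = 0, P[2] = 3

P[0]: D(K, C) = D; D ⊕ D = 0.
P[1]: D(K, B) = C; C ⊕ C = 0.
P[2]: D(K, 7) = 8; 8 ⊕ B = 3.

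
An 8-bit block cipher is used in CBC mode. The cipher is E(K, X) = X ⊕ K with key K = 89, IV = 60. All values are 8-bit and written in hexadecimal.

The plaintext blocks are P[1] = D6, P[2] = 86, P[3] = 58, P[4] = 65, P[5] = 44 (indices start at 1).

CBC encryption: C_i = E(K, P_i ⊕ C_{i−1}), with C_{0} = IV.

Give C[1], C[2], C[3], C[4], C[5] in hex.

C[1] = 3F, C[2] = 30, C[3] = E1, C[4] = 0D, C[5] = C0

C[1]: P[1] ⊕ 60 = B6; E(K, B6) = 3F.
C[2]: P[2] ⊕ 3F = B9; E(K, B9) = 30.
C[3]: P[3] ⊕ 30 = 68; E(K, 68) = E1.
C[4]: P[4] ⊕ E1 = 84; E(K, 84) = 0D.
C[5]: P[5] ⊕ 0D = 49; E(K, 49) = C0.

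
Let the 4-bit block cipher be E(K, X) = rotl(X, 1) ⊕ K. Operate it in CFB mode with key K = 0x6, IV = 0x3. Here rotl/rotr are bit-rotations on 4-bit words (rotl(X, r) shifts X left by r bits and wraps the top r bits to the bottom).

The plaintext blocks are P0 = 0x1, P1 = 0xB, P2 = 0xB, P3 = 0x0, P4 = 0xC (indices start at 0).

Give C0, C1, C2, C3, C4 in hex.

C0 = 0x1, C1 = 0xF, C2 = 0x2, C3 = 0x2, C4 = 0xE

CFB encryption: C_i = P_i ⊕ E(K, C_{i−1}), with C_{−1} = IV.
C0: E(K, 0x3) = 0x0; 0x1 ⊕ 0x0 = 0x1.
C1: E(K, 0x1) = 0x4; 0xB ⊕ 0x4 = 0xF.
C2: E(K, 0xF) = 0x9; 0xB ⊕ 0x9 = 0x2.
C3: E(K, 0x2) = 0x2; 0x0 ⊕ 0x2 = 0x2.
C4: E(K, 0x2) = 0x2; 0xC ⊕ 0x2 = 0xE.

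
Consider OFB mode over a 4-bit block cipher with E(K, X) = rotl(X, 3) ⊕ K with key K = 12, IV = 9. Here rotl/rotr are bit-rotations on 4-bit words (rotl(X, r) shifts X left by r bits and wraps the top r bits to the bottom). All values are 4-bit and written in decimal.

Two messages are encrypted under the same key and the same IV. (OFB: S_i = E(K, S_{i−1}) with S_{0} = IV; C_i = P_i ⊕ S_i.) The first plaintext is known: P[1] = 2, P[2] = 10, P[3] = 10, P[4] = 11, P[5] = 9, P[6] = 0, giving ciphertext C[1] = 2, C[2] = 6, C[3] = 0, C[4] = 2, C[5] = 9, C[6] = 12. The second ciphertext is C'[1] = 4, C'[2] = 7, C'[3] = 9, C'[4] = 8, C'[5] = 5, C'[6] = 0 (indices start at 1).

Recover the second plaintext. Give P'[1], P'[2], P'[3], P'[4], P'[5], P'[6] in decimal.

P'[1] = 4, P'[2] = 11, P'[3] = 3, P'[4] = 1, P'[5] = 5, P'[6] = 12

In OFB with a reused IV, both messages share the same keystream S_i, so C_i ⊕ C'_i = P_i ⊕ P'_i and thus P'_i = P_i ⊕ C_i ⊕ C'_i.
P'[1]: 2 ⊕ 2 ⊕ 4 = 4.
P'[2]: 10 ⊕ 6 ⊕ 7 = 11.
P'[3]: 10 ⊕ 0 ⊕ 9 = 3.
P'[4]: 11 ⊕ 2 ⊕ 8 = 1.
P'[5]: 9 ⊕ 9 ⊕ 5 = 5.
P'[6]: 0 ⊕ 12 ⊕ 0 = 12.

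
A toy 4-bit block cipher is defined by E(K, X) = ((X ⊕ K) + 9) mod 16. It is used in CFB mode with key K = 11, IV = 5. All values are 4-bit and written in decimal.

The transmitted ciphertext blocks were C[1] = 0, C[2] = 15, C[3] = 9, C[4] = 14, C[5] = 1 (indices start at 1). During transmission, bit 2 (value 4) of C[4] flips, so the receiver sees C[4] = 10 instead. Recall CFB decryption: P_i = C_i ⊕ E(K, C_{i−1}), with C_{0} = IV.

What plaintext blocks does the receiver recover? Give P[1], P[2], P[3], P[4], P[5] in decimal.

P[1] = 7, P[2] = 11, P[3] = 4, P[4] = 1, P[5] = 11

Only C[4] changed, to 10. In CFB, a change in C_i flips the same bit in P_i and garbles P_{i+1}. Decrypting the received ciphertext:
P[1]: E(K, 5) = 7; 0 ⊕ 7 = 7.
P[2]: E(K, 0) = 4; 15 ⊕ 4 = 11.
P[3]: E(K, 15) = 13; 9 ⊕ 13 = 4.
P[4]: E(K, 9) = 11; 10 ⊕ 11 = 1.
P[5]: E(K, 10) = 10; 1 ⊕ 10 = 11.
Blocks that differ from the original plaintext: P[4], P[5].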